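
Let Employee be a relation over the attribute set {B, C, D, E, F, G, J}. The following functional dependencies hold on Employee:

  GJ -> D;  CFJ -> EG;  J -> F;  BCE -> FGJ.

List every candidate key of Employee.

{B, C, E}⁺: BCE→FGJ adds F, G, J; GJ→D adds D → {B, C, D, E, F, G, J}. Minimal: {C, E}⁺ = {C, E}; {B, E}⁺ = {B, E}; {B, C}⁺ = {B, C} — none reach the full schema.
{B, C, J}⁺: J→F adds F; CFJ→EG adds E, G; GJ→D adds D → {B, C, D, E, F, G, J}. Minimal: {C, J}⁺ = {C, D, E, F, G, J}; {B, J}⁺ = {B, F, J}; {B, C}⁺ = {B, C} — none reach the full schema.
Any other superkey contains one of these as a subset, so there are no further candidate keys.

{B, C, E}; {B, C, J}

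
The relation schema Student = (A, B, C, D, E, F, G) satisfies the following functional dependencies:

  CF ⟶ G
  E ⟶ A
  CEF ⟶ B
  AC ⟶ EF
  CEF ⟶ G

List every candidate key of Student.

(A, C, D), (C, D, E)

Attributes C, D never appear on any right-hand side, so every candidate key must contain {C, D}.
{C, D}⁺ = {C, D}, which is not all of the schema, so we must add further attributes.
{A, C, D}⁺: AC→EF adds E, F; CEF→G adds G; CEF→B adds B → {A, B, C, D, E, F, G}.
{C, D, E}⁺: E→A adds A; AC→EF adds F; CEF→G adds G; CEF→B adds B → {A, B, C, D, E, F, G}.
Any other superkey contains one of these as a subset, so there are no further candidate keys.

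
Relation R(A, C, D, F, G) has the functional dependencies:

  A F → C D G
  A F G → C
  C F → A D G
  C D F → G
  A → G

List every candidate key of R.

Attribute F never appears on the right-hand side of any dependency, so F must belong to every candidate key.
{F}⁺ = {F}, which is not all of the schema, so we must add further attributes.
{A, F}⁺: AF→CDG adds C, D, G → {A, C, D, F, G}. Minimal: {F}⁺ = {F}; {A}⁺ = {A, G} — none reach the full schema.
{C, F}⁺: CF→ADG adds A, D, G → {A, C, D, F, G}. Minimal: {F}⁺ = {F}; {C}⁺ = {C} — none reach the full schema.

{A, F}, {C, F}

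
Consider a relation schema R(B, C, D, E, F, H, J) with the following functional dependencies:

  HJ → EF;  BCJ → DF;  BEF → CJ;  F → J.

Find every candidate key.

BFH; BHJ

Attributes B, H never appear on any right-hand side, so every candidate key must contain {B, H}.
{B, H}⁺ = {B, H}, which is not all of the schema, so we must add further attributes.
{B, F, H}⁺: F→J adds J; HJ→EF adds E; BEF→CJ adds C; BCJ→DF adds D → {B, C, D, E, F, H, J}. Minimal: {F, H}⁺ = {E, F, H, J}; {B, H}⁺ = {B, H}; {B, F}⁺ = {B, F, J} — none reach the full schema.
{B, H, J}⁺: HJ→EF adds E, F; BEF→CJ adds C; BCJ→DF adds D → {B, C, D, E, F, H, J}. Minimal: {H, J}⁺ = {E, F, H, J}; {B, J}⁺ = {B, J}; {B, H}⁺ = {B, H} — none reach the full schema.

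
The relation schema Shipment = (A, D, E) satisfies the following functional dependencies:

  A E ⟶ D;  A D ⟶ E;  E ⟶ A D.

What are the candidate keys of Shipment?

{E}⁺: E→AD adds A, D → {A, D, E}.
{A, D}⁺: AD→E adds E → {A, D, E}. Minimal: {D}⁺ = {D}; {A}⁺ = {A} — none reach the full schema.

{E}; {A, D}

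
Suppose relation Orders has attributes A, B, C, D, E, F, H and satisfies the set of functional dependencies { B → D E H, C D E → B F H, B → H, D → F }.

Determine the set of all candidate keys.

{A, B, C}, {A, C, D, E}

Attributes A, C never appear on any right-hand side, so every candidate key must contain {A, C}.
{A, C}⁺ = {A, C}, which is not all of the schema, so we must add further attributes.
{A, B, C}⁺: B→DEH adds D, E, H; CDE→BFH adds F → {A, B, C, D, E, F, H}. Minimal: {B, C}⁺ = {B, C, D, E, F, H}; {A, C}⁺ = {A, C}; {A, B}⁺ = {A, B, D, E, F, H} — none reach the full schema.
{A, C, D, E}⁺: CDE→BFH adds B, F, H → {A, B, C, D, E, F, H}. Minimal: {C, D, E}⁺ = {B, C, D, E, F, H}; {A, D, E}⁺ = {A, D, E, F}; {A, C, E}⁺ = {A, C, E}; … — none reach the full schema.
Any other superkey contains one of these as a subset, so there are no further candidate keys.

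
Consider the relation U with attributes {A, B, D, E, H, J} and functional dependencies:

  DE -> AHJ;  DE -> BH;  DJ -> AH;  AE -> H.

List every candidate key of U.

{D, E}

Attributes D, E never appear on any right-hand side, so every candidate key must contain {D, E}.
{D, E}⁺ = {A, B, D, E, H, J}, which is all of the schema, so {D, E} is the only candidate key.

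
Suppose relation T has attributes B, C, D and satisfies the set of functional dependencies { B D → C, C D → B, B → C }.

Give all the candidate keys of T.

{B, D}, {C, D}

Attribute D never appears on the right-hand side of any dependency, so D must belong to every candidate key.
{D}⁺ = {D}, which is not all of the schema, so we must add further attributes.
{B, D}⁺: BD→C adds C → {B, C, D}.
{C, D}⁺: CD→B adds B → {B, C, D}.
Any other superkey contains one of these as a subset, so there are no further candidate keys.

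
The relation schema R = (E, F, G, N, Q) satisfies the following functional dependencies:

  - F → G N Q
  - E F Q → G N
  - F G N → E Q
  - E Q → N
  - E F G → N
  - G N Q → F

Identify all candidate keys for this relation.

{F}; {E, G, Q}; {G, N, Q}

{F}⁺: F→GNQ adds G, N, Q; FGN→EQ adds E → {E, F, G, N, Q}.
{E, G, Q}⁺: EQ→N adds N; GNQ→F adds F → {E, F, G, N, Q}.
{G, N, Q}⁺: GNQ→F adds F; FGN→EQ adds E → {E, F, G, N, Q}.
Any other superkey contains one of these as a subset, so there are no further candidate keys.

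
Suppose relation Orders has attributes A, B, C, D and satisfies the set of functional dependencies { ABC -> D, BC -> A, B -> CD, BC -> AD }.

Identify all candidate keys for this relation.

Attribute B never appears on the right-hand side of any dependency, so B must belong to every candidate key.
{B}⁺ = {A, B, C, D}, which is all of the schema, so {B} is the only candidate key.

{B}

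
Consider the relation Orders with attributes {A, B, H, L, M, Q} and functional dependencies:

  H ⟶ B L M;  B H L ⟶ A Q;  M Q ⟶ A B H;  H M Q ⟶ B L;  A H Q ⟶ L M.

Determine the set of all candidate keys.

{H}, {M, Q}

{H}⁺: H→BLM adds B, L, M; BHL→AQ adds A, Q → {A, B, H, L, M, Q}.
{M, Q}⁺: MQ→ABH adds A, B, H; HMQ→BL adds L → {A, B, H, L, M, Q}. Minimal: {Q}⁺ = {Q}; {M}⁺ = {M} — none reach the full schema.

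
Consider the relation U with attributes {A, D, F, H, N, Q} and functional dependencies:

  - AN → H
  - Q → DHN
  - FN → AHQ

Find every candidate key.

{F, N}⁺: FN→AHQ adds A, H, Q; Q→DHN adds D → {A, D, F, H, N, Q}. Minimal: {N}⁺ = {N}; {F}⁺ = {F} — none reach the full schema.
{F, Q}⁺: Q→DHN adds D, H, N; FN→AHQ adds A → {A, D, F, H, N, Q}. Minimal: {Q}⁺ = {D, H, N, Q}; {F}⁺ = {F} — none reach the full schema.

FN, FQ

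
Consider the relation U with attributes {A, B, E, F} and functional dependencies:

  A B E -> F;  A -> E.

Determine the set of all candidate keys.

Attributes A, B never appear on any right-hand side, so every candidate key must contain {A, B}.
{A, B}⁺ = {A, B, E, F}, which is all of the schema, so {A, B} is the only candidate key.

AB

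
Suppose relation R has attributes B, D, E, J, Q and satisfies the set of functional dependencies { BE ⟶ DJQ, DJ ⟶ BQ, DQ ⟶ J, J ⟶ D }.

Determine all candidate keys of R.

{B, E}, {E, J}, {D, E, Q}

Attribute E never appears on the right-hand side of any dependency, so E must belong to every candidate key.
{E}⁺ = {E}, which is not all of the schema, so we must add further attributes.
{B, E}⁺: BE→DJQ adds D, J, Q → {B, D, E, J, Q}. Minimal: {E}⁺ = {E}; {B}⁺ = {B} — none reach the full schema.
{E, J}⁺: J→D adds D; DJ→BQ adds B, Q → {B, D, E, J, Q}. Minimal: {J}⁺ = {B, D, J, Q}; {E}⁺ = {E} — none reach the full schema.
{D, E, Q}⁺: DQ→J adds J; DJ→BQ adds B → {B, D, E, J, Q}. Minimal: {E, Q}⁺ = {E, Q}; {D, Q}⁺ = {B, D, J, Q}; {D, E}⁺ = {D, E} — none reach the full schema.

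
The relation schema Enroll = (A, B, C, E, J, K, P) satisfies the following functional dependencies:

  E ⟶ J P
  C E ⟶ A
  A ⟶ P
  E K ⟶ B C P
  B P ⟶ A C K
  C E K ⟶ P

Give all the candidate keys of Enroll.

Attribute E never appears on the right-hand side of any dependency, so E must belong to every candidate key.
{E}⁺ = {E, J, P}, which is not all of the schema, so we must add further attributes.
{B, E}⁺: E→JP adds J, P; BP→ACK adds A, C, K → {A, B, C, E, J, K, P}. Minimal: {E}⁺ = {E, J, P}; {B}⁺ = {B} — none reach the full schema.
{E, K}⁺: E→JP adds J, P; EK→BCP adds B, C; BP→ACK adds A → {A, B, C, E, J, K, P}. Minimal: {K}⁺ = {K}; {E}⁺ = {E, J, P} — none reach the full schema.
Any other superkey contains one of these as a subset, so there are no further candidate keys.

{B, E}, {E, K}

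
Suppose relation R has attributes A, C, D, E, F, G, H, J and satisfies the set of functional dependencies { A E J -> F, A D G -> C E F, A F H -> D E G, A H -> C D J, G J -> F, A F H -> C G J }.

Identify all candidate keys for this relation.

{A, E, H}⁺: AH→CDJ adds C, D, J; AEJ→F adds F; AFH→DEG adds G → {A, C, D, E, F, G, H, J}. Minimal: {E, H}⁺ = {E, H}; {A, H}⁺ = {A, C, D, H, J}; {A, E}⁺ = {A, E} — none reach the full schema.
{A, F, H}⁺: AFH→DEG adds D, E, G; AH→CDJ adds C, J → {A, C, D, E, F, G, H, J}. Minimal: {F, H}⁺ = {F, H}; {A, H}⁺ = {A, C, D, H, J}; {A, F}⁺ = {A, F} — none reach the full schema.
{A, G, H}⁺: AH→CDJ adds C, D, J; GJ→F adds F; ADG→CEF adds E → {A, C, D, E, F, G, H, J}. Minimal: {G, H}⁺ = {G, H}; {A, H}⁺ = {A, C, D, H, J}; {A, G}⁺ = {A, G} — none reach the full schema.
Any other superkey contains one of these as a subset, so there are no further candidate keys.

{A, E, H}, {A, F, H}, {A, G, H}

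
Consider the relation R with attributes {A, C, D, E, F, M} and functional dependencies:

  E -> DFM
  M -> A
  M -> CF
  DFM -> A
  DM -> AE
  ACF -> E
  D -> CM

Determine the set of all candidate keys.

{D}⁺: D→CM adds C, M; M→A adds A; M→CF adds F; DM→AE adds E → {A, C, D, E, F, M}.
{E}⁺: E→DFM adds D, F, M; M→A adds A; M→CF adds C → {A, C, D, E, F, M}.
{M}⁺: M→A adds A; M→CF adds C, F; ACF→E adds E; E→DFM adds D → {A, C, D, E, F, M}.
{A, C, F}⁺: ACF→E adds E; E→DFM adds D, M → {A, C, D, E, F, M}. Minimal: {C, F}⁺ = {C, F}; {A, F}⁺ = {A, F}; {A, C}⁺ = {A, C} — none reach the full schema.

D, E, M, ACF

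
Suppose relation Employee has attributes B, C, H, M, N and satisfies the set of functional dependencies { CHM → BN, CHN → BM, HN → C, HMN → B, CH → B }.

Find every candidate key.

{H, N}, {C, H, M}

{H, N}⁺: HN→C adds C; CH→B adds B; CHN→BM adds M → {B, C, H, M, N}. Minimal: {N}⁺ = {N}; {H}⁺ = {H} — none reach the full schema.
{C, H, M}⁺: CHM→BN adds B, N → {B, C, H, M, N}. Minimal: {H, M}⁺ = {H, M}; {C, M}⁺ = {C, M}; {C, H}⁺ = {B, C, H} — none reach the full schema.
Any other superkey contains one of these as a subset, so there are no further candidate keys.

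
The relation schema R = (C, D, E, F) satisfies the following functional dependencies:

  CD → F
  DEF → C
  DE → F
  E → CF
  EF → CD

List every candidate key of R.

{E}

{E}⁺: E→CF adds C, F; EF→CD adds D → {C, D, E, F}.
No other minimal superkey exists.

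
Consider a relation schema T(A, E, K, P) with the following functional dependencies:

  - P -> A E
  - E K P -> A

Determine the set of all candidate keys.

Attributes K, P never appear on any right-hand side, so every candidate key must contain {K, P}.
{K, P}⁺ = {A, E, K, P}, which is all of the schema, so {K, P} is the only candidate key.

{K, P}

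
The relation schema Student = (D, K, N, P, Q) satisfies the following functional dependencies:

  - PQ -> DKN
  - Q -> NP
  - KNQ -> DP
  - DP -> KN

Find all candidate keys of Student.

(Q)

{Q}⁺: Q→NP adds N, P; PQ→DKN adds D, K → {D, K, N, P, Q}.
No other minimal superkey exists.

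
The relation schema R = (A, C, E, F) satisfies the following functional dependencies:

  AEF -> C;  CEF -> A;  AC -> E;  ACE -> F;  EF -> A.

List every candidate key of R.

AC, EF

{A, C}⁺: AC→E adds E; ACE→F adds F → {A, C, E, F}. Minimal: {C}⁺ = {C}; {A}⁺ = {A} — none reach the full schema.
{E, F}⁺: EF→A adds A; AEF→C adds C → {A, C, E, F}. Minimal: {F}⁺ = {F}; {E}⁺ = {E} — none reach the full schema.
Any other superkey contains one of these as a subset, so there are no further candidate keys.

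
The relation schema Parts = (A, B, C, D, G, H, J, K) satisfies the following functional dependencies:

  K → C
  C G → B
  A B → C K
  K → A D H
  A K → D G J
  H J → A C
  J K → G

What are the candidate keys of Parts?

K; AB; ACG; BHJ; GHJ

{K}⁺: K→C adds C; K→ADH adds A, D, H; AK→DGJ adds G, J; CG→B adds B → {A, B, C, D, G, H, J, K}.
{A, B}⁺: AB→CK adds C, K; K→ADH adds D, H; AK→DGJ adds G, J → {A, B, C, D, G, H, J, K}. Minimal: {B}⁺ = {B}; {A}⁺ = {A} — none reach the full schema.
{A, C, G}⁺: CG→B adds B; AB→CK adds K; K→ADH adds D, H; AK→DGJ adds J → {A, B, C, D, G, H, J, K}. Minimal: {C, G}⁺ = {B, C, G}; {A, G}⁺ = {A, G}; {A, C}⁺ = {A, C} — none reach the full schema.
{B, H, J}⁺: HJ→AC adds A, C; AB→CK adds K; K→ADH adds D; AK→DGJ adds G → {A, B, C, D, G, H, J, K}. Minimal: {H, J}⁺ = {A, C, H, J}; {B, J}⁺ = {B, J}; {B, H}⁺ = {B, H} — none reach the full schema.
{G, H, J}⁺: HJ→AC adds A, C; CG→B adds B; AB→CK adds K; K→ADH adds D → {A, B, C, D, G, H, J, K}. Minimal: {H, J}⁺ = {A, C, H, J}; {G, J}⁺ = {G, J}; {G, H}⁺ = {G, H} — none reach the full schema.
Any other superkey contains one of these as a subset, so there are no further candidate keys.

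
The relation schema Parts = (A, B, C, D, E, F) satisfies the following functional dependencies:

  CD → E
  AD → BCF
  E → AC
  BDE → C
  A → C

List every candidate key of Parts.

Attribute D never appears on the right-hand side of any dependency, so D must belong to every candidate key.
{D}⁺ = {D}, which is not all of the schema, so we must add further attributes.
{A, D}⁺: AD→BCF adds B, C, F; CD→E adds E → {A, B, C, D, E, F}. Minimal: {D}⁺ = {D}; {A}⁺ = {A, C} — none reach the full schema.
{C, D}⁺: CD→E adds E; E→AC adds A; AD→BCF adds B, F → {A, B, C, D, E, F}. Minimal: {D}⁺ = {D}; {C}⁺ = {C} — none reach the full schema.
{D, E}⁺: E→AC adds A, C; AD→BCF adds B, F → {A, B, C, D, E, F}. Minimal: {E}⁺ = {A, C, E}; {D}⁺ = {D} — none reach the full schema.

{A, D}; {C, D}; {D, E}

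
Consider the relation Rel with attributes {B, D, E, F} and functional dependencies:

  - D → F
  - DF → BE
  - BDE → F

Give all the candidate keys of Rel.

Attribute D never appears on the right-hand side of any dependency, so D must belong to every candidate key.
{D}⁺ = {B, D, E, F}, which is all of the schema, so {D} is the only candidate key.

(D)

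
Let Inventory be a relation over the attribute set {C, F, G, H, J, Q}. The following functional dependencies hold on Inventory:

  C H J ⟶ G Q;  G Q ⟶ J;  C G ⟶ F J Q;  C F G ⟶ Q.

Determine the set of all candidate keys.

Attributes C, H never appear on any right-hand side, so every candidate key must contain {C, H}.
{C, H}⁺ = {C, H}, which is not all of the schema, so we must add further attributes.
{C, G, H}⁺: CG→FJQ adds F, J, Q → {C, F, G, H, J, Q}. Minimal: {G, H}⁺ = {G, H}; {C, H}⁺ = {C, H}; {C, G}⁺ = {C, F, G, J, Q} — none reach the full schema.
{C, H, J}⁺: CHJ→GQ adds G, Q; CG→FJQ adds F → {C, F, G, H, J, Q}. Minimal: {H, J}⁺ = {H, J}; {C, J}⁺ = {C, J}; {C, H}⁺ = {C, H} — none reach the full schema.

{C, G, H}, {C, H, J}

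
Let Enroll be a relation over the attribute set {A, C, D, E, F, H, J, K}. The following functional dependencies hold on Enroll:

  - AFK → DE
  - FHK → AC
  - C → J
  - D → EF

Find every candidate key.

Attributes H, K never appear on any right-hand side, so every candidate key must contain {H, K}.
{H, K}⁺ = {H, K}, which is not all of the schema, so we must add further attributes.
{D, H, K}⁺: D→EF adds E, F; FHK→AC adds A, C; C→J adds J → {A, C, D, E, F, H, J, K}. Minimal: {H, K}⁺ = {H, K}; {D, K}⁺ = {D, E, F, K}; {D, H}⁺ = {D, E, F, H} — none reach the full schema.
{F, H, K}⁺: FHK→AC adds A, C; C→J adds J; AFK→DE adds D, E → {A, C, D, E, F, H, J, K}. Minimal: {H, K}⁺ = {H, K}; {F, K}⁺ = {F, K}; {F, H}⁺ = {F, H} — none reach the full schema.

(D, H, K), (F, H, K)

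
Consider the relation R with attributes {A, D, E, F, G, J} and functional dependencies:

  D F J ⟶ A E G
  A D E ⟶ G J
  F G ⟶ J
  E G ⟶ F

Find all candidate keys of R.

{A, D, E}, {D, E, G}, {D, F, G}, {D, F, J}

{A, D, E}⁺: ADE→GJ adds G, J; EG→F adds F → {A, D, E, F, G, J}. Minimal: {D, E}⁺ = {D, E}; {A, E}⁺ = {A, E}; {A, D}⁺ = {A, D} — none reach the full schema.
{D, E, G}⁺: EG→F adds F; FG→J adds J; DFJ→AEG adds A → {A, D, E, F, G, J}. Minimal: {E, G}⁺ = {E, F, G, J}; {D, G}⁺ = {D, G}; {D, E}⁺ = {D, E} — none reach the full schema.
{D, F, G}⁺: FG→J adds J; DFJ→AEG adds A, E → {A, D, E, F, G, J}. Minimal: {F, G}⁺ = {F, G, J}; {D, G}⁺ = {D, G}; {D, F}⁺ = {D, F} — none reach the full schema.
{D, F, J}⁺: DFJ→AEG adds A, E, G → {A, D, E, F, G, J}. Minimal: {F, J}⁺ = {F, J}; {D, J}⁺ = {D, J}; {D, F}⁺ = {D, F} — none reach the full schema.
Any other superkey contains one of these as a subset, so there are no further candidate keys.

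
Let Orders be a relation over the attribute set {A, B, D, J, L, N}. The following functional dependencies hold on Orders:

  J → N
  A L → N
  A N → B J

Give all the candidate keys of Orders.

Attributes A, D, L never appear on any right-hand side, so every candidate key must contain {A, D, L}.
{A, D, L}⁺ = {A, B, D, J, L, N}, which is all of the schema, so {A, D, L} is the only candidate key.

ADL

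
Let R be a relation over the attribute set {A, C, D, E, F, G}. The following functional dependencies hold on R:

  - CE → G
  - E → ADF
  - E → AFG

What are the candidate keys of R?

CE

Attributes C, E never appear on any right-hand side, so every candidate key must contain {C, E}.
{C, E}⁺ = {A, C, D, E, F, G}, which is all of the schema, so {C, E} is the only candidate key.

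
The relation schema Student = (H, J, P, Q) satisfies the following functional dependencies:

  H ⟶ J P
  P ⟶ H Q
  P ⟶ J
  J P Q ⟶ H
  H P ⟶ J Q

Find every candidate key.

{H}⁺: H→JP adds J, P; P→HQ adds Q → {H, J, P, Q}.
{P}⁺: P→HQ adds H, Q; P→J adds J → {H, J, P, Q}.

{H}, {P}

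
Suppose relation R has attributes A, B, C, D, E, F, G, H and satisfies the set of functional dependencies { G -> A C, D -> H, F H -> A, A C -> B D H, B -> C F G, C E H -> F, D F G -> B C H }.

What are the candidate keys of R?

Attribute E never appears on the right-hand side of any dependency, so E must belong to every candidate key.
{E}⁺ = {E}, which is not all of the schema, so we must add further attributes.
{B, E}⁺: B→CFG adds C, F, G; G→AC adds A; AC→BDH adds D, H → {A, B, C, D, E, F, G, H}. Minimal: {E}⁺ = {E}; {B}⁺ = {A, B, C, D, F, G, H} — none reach the full schema.
{E, G}⁺: G→AC adds A, C; AC→BDH adds B, D, H; B→CFG adds F → {A, B, C, D, E, F, G, H}. Minimal: {G}⁺ = {A, B, C, D, F, G, H}; {E}⁺ = {E} — none reach the full schema.
{A, C, E}⁺: AC→BDH adds B, D, H; B→CFG adds F, G → {A, B, C, D, E, F, G, H}. Minimal: {C, E}⁺ = {C, E}; {A, E}⁺ = {A, E}; {A, C}⁺ = {A, B, C, D, F, G, H} — none reach the full schema.
{C, D, E}⁺: D→H adds H; CEH→F adds F; FH→A adds A; AC→BDH adds B; B→CFG adds G → {A, B, C, D, E, F, G, H}. Minimal: {D, E}⁺ = {D, E, H}; {C, E}⁺ = {C, E}; {C, D}⁺ = {C, D, H} — none reach the full schema.
{C, E, H}⁺: CEH→F adds F; FH→A adds A; AC→BDH adds B, D; B→CFG adds G → {A, B, C, D, E, F, G, H}. Minimal: {E, H}⁺ = {E, H}; {C, H}⁺ = {C, H}; {C, E}⁺ = {C, E} — none reach the full schema.
Any other superkey contains one of these as a subset, so there are no further candidate keys.

{B, E}; {E, G}; {A, C, E}; {C, D, E}; {C, E, H}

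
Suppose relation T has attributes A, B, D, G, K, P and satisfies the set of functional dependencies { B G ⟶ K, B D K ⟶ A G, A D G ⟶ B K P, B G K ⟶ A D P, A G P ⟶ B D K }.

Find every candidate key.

{B, G}, {A, D, G}, {A, G, P}, {B, D, K}

{B, G}⁺: BG→K adds K; BGK→ADP adds A, D, P → {A, B, D, G, K, P}. Minimal: {G}⁺ = {G}; {B}⁺ = {B} — none reach the full schema.
{A, D, G}⁺: ADG→BKP adds B, K, P → {A, B, D, G, K, P}. Minimal: {D, G}⁺ = {D, G}; {A, G}⁺ = {A, G}; {A, D}⁺ = {A, D} — none reach the full schema.
{A, G, P}⁺: AGP→BDK adds B, D, K → {A, B, D, G, K, P}. Minimal: {G, P}⁺ = {G, P}; {A, P}⁺ = {A, P}; {A, G}⁺ = {A, G} — none reach the full schema.
{B, D, K}⁺: BDK→AG adds A, G; ADG→BKP adds P → {A, B, D, G, K, P}. Minimal: {D, K}⁺ = {D, K}; {B, K}⁺ = {B, K}; {B, D}⁺ = {B, D} — none reach the full schema.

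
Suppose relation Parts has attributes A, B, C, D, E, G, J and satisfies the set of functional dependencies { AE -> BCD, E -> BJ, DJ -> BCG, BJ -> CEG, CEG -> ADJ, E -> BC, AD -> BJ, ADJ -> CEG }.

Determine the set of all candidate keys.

{E}; {A, D}; {B, J}; {D, J}

{E}⁺: E→BJ adds B, J; BJ→CEG adds C, G; CEG→ADJ adds A, D → {A, B, C, D, E, G, J}.
{A, D}⁺: AD→BJ adds B, J; ADJ→CEG adds C, E, G → {A, B, C, D, E, G, J}. Minimal: {D}⁺ = {D}; {A}⁺ = {A} — none reach the full schema.
{B, J}⁺: BJ→CEG adds C, E, G; CEG→ADJ adds A, D → {A, B, C, D, E, G, J}. Minimal: {J}⁺ = {J}; {B}⁺ = {B} — none reach the full schema.
{D, J}⁺: DJ→BCG adds B, C, G; BJ→CEG adds E; CEG→ADJ adds A → {A, B, C, D, E, G, J}. Minimal: {J}⁺ = {J}; {D}⁺ = {D} — none reach the full schema.
Any other superkey contains one of these as a subset, so there are no further candidate keys.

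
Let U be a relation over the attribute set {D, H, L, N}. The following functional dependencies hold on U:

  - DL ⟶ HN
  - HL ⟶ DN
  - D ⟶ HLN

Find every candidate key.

D, HL

{D}⁺: D→HLN adds H, L, N → {D, H, L, N}.
{H, L}⁺: HL→DN adds D, N → {D, H, L, N}. Minimal: {L}⁺ = {L}; {H}⁺ = {H} — none reach the full schema.
Any other superkey contains one of these as a subset, so there are no further candidate keys.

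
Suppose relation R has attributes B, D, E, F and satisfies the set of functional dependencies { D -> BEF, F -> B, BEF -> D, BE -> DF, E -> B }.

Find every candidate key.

{D}⁺: D→BEF adds B, E, F → {B, D, E, F}.
{E}⁺: E→B adds B; BE→DF adds D, F → {B, D, E, F}.

(D); (E)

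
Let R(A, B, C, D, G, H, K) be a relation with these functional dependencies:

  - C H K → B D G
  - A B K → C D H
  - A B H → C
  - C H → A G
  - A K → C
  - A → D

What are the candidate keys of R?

Attribute K never appears on the right-hand side of any dependency, so K must belong to every candidate key.
{K}⁺ = {K}, which is not all of the schema, so we must add further attributes.
{A, B, K}⁺: ABK→CDH adds C, D, H; CH→AG adds G → {A, B, C, D, G, H, K}. Minimal: {B, K}⁺ = {B, K}; {A, K}⁺ = {A, C, D, K}; {A, B}⁺ = {A, B, D} — none reach the full schema.
{A, H, K}⁺: AK→C adds C; A→D adds D; CHK→BDG adds B, G → {A, B, C, D, G, H, K}. Minimal: {H, K}⁺ = {H, K}; {A, K}⁺ = {A, C, D, K}; {A, H}⁺ = {A, D, H} — none reach the full schema.
{C, H, K}⁺: CHK→BDG adds B, D, G; CH→AG adds A → {A, B, C, D, G, H, K}. Minimal: {H, K}⁺ = {H, K}; {C, K}⁺ = {C, K}; {C, H}⁺ = {A, C, D, G, H} — none reach the full schema.
Any other superkey contains one of these as a subset, so there are no further candidate keys.

(A, B, K); (A, H, K); (C, H, K)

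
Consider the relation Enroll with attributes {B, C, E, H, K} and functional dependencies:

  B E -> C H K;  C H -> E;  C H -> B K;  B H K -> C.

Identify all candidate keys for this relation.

BE, CH, BHK

{B, E}⁺: BE→CHK adds C, H, K → {B, C, E, H, K}.
{C, H}⁺: CH→E adds E; CH→BK adds B, K → {B, C, E, H, K}.
{B, H, K}⁺: BHK→C adds C; CH→E adds E → {B, C, E, H, K}.
Any other superkey contains one of these as a subset, so there are no further candidate keys.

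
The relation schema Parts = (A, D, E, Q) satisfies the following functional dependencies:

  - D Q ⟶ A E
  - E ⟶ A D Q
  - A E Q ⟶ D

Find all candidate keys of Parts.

(E), (D, Q)

{E}⁺: E→ADQ adds A, D, Q → {A, D, E, Q}.
{D, Q}⁺: DQ→AE adds A, E → {A, D, E, Q}. Minimal: {Q}⁺ = {Q}; {D}⁺ = {D} — none reach the full schema.
Any other superkey contains one of these as a subset, so there are no further candidate keys.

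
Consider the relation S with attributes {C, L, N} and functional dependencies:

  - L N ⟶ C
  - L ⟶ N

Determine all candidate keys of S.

Attribute L never appears on the right-hand side of any dependency, so L must belong to every candidate key.
{L}⁺ = {C, L, N}, which is all of the schema, so {L} is the only candidate key.

{L}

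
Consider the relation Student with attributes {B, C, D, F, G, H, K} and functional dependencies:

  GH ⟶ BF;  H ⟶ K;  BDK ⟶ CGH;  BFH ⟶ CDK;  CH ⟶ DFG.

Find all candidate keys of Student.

{C, H}⁺: H→K adds K; CH→DFG adds D, F, G; GH→BF adds B → {B, C, D, F, G, H, K}. Minimal: {H}⁺ = {H, K}; {C}⁺ = {C} — none reach the full schema.
{G, H}⁺: GH→BF adds B, F; H→K adds K; BFH→CDK adds C, D → {B, C, D, F, G, H, K}. Minimal: {H}⁺ = {H, K}; {G}⁺ = {G} — none reach the full schema.
{B, D, H}⁺: H→K adds K; BDK→CGH adds C, G; CH→DFG adds F → {B, C, D, F, G, H, K}. Minimal: {D, H}⁺ = {D, H, K}; {B, H}⁺ = {B, H, K}; {B, D}⁺ = {B, D} — none reach the full schema.
{B, D, K}⁺: BDK→CGH adds C, G, H; CH→DFG adds F → {B, C, D, F, G, H, K}. Minimal: {D, K}⁺ = {D, K}; {B, K}⁺ = {B, K}; {B, D}⁺ = {B, D} — none reach the full schema.
{B, F, H}⁺: H→K adds K; BFH→CDK adds C, D; CH→DFG adds G → {B, C, D, F, G, H, K}. Minimal: {F, H}⁺ = {F, H, K}; {B, H}⁺ = {B, H, K}; {B, F}⁺ = {B, F} — none reach the full schema.

{C, H}; {G, H}; {B, D, H}; {B, D, K}; {B, F, H}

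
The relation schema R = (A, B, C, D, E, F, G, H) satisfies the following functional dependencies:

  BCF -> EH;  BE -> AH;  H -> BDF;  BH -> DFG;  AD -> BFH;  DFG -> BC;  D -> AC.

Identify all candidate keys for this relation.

D; H; BE; BCF

{D}⁺: D→AC adds A, C; AD→BFH adds B, F, H; BCF→EH adds E; BH→DFG adds G → {A, B, C, D, E, F, G, H}.
{H}⁺: H→BDF adds B, D, F; BH→DFG adds G; DFG→BC adds C; D→AC adds A; BCF→EH adds E → {A, B, C, D, E, F, G, H}.
{B, E}⁺: BE→AH adds A, H; H→BDF adds D, F; BH→DFG adds G; DFG→BC adds C → {A, B, C, D, E, F, G, H}.
{B, C, F}⁺: BCF→EH adds E, H; BE→AH adds A; H→BDF adds D; BH→DFG adds G → {A, B, C, D, E, F, G, H}.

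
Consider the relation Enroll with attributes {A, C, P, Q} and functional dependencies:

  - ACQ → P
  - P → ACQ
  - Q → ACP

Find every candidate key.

{P}⁺: P→ACQ adds A, C, Q → {A, C, P, Q}.
{Q}⁺: Q→ACP adds A, C, P → {A, C, P, Q}.
Any other superkey contains one of these as a subset, so there are no further candidate keys.

(P), (Q)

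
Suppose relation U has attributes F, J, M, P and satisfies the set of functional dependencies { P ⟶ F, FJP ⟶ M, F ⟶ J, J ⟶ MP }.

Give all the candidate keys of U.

{F}⁺: F→J adds J; J→MP adds M, P → {F, J, M, P}.
{J}⁺: J→MP adds M, P; P→F adds F → {F, J, M, P}.
{P}⁺: P→F adds F; F→J adds J; J→MP adds M → {F, J, M, P}.

(F), (J), (P)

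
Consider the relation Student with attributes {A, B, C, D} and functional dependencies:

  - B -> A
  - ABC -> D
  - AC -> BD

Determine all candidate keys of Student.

Attribute C never appears on the right-hand side of any dependency, so C must belong to every candidate key.
{C}⁺ = {C}, which is not all of the schema, so we must add further attributes.
{A, C}⁺: AC→BD adds B, D → {A, B, C, D}. Minimal: {C}⁺ = {C}; {A}⁺ = {A} — none reach the full schema.
{B, C}⁺: B→A adds A; ABC→D adds D → {A, B, C, D}. Minimal: {C}⁺ = {C}; {B}⁺ = {A, B} — none reach the full schema.
Any other superkey contains one of these as a subset, so there are no further candidate keys.

{A, C}, {B, C}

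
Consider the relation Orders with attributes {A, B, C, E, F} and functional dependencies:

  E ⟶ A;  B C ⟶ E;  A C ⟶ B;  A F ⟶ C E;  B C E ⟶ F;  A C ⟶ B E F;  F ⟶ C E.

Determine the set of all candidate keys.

{F}, {A, C}, {B, C}, {C, E}

{F}⁺: F→CE adds C, E; E→A adds A; AC→B adds B → {A, B, C, E, F}.
{A, C}⁺: AC→B adds B; AC→BEF adds E, F → {A, B, C, E, F}. Minimal: {C}⁺ = {C}; {A}⁺ = {A} — none reach the full schema.
{B, C}⁺: BC→E adds E; BCE→F adds F; E→A adds A → {A, B, C, E, F}. Minimal: {C}⁺ = {C}; {B}⁺ = {B} — none reach the full schema.
{C, E}⁺: E→A adds A; AC→B adds B; BCE→F adds F → {A, B, C, E, F}. Minimal: {E}⁺ = {A, E}; {C}⁺ = {C} — none reach the full schema.
Any other superkey contains one of these as a subset, so there are no further candidate keys.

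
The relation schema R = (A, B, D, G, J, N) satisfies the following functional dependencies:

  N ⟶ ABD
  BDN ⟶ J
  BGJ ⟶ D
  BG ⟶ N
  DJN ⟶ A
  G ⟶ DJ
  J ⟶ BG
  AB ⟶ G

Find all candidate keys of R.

{G}, {J}, {N}, {A, B}

{G}⁺: G→DJ adds D, J; J→BG adds B; BG→N adds N; DJN→A adds A → {A, B, D, G, J, N}.
{J}⁺: J→BG adds B, G; BGJ→D adds D; BG→N adds N; DJN→A adds A → {A, B, D, G, J, N}.
{N}⁺: N→ABD adds A, B, D; BDN→J adds J; J→BG adds G → {A, B, D, G, J, N}.
{A, B}⁺: AB→G adds G; BG→N adds N; G→DJ adds D, J → {A, B, D, G, J, N}. Minimal: {B}⁺ = {B}; {A}⁺ = {A} — none reach the full schema.
Any other superkey contains one of these as a subset, so there are no further candidate keys.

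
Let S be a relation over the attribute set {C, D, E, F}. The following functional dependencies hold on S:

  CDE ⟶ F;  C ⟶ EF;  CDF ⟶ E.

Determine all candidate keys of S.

{C, D}

Attributes C, D never appear on any right-hand side, so every candidate key must contain {C, D}.
{C, D}⁺ = {C, D, E, F}, which is all of the schema, so {C, D} is the only candidate key.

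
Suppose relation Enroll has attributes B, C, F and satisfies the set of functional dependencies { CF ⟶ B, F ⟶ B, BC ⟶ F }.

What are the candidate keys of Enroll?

(B, C); (C, F)

{B, C}⁺: BC→F adds F → {B, C, F}. Minimal: {C}⁺ = {C}; {B}⁺ = {B} — none reach the full schema.
{C, F}⁺: CF→B adds B → {B, C, F}. Minimal: {F}⁺ = {B, F}; {C}⁺ = {C} — none reach the full schema.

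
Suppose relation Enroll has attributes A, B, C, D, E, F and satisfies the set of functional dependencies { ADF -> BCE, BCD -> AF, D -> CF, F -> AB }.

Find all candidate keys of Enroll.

D

Attribute D never appears on the right-hand side of any dependency, so D must belong to every candidate key.
{D}⁺ = {A, B, C, D, E, F}, which is all of the schema, so {D} is the only candidate key.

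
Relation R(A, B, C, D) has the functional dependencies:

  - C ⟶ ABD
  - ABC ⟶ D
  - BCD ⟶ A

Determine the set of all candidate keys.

Attribute C never appears on the right-hand side of any dependency, so C must belong to every candidate key.
{C}⁺ = {A, B, C, D}, which is all of the schema, so {C} is the only candidate key.

(C)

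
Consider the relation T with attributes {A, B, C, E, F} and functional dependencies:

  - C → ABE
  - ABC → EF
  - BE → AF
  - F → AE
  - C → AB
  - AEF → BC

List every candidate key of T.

{C}⁺: C→ABE adds A, B, E; ABC→EF adds F → {A, B, C, E, F}.
{F}⁺: F→AE adds A, E; AEF→BC adds B, C → {A, B, C, E, F}.
{B, E}⁺: BE→AF adds A, F; AEF→BC adds C → {A, B, C, E, F}.
Any other superkey contains one of these as a subset, so there are no further candidate keys.

{C}, {F}, {B, E}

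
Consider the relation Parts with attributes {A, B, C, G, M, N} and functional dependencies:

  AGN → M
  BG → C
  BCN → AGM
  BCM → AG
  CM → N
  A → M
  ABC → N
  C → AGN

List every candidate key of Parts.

{B, C}, {B, G}

{B, C}⁺: C→AGN adds A, G, N; AGN→M adds M → {A, B, C, G, M, N}. Minimal: {C}⁺ = {A, C, G, M, N}; {B}⁺ = {B} — none reach the full schema.
{B, G}⁺: BG→C adds C; C→AGN adds A, N; AGN→M adds M → {A, B, C, G, M, N}. Minimal: {G}⁺ = {G}; {B}⁺ = {B} — none reach the full schema.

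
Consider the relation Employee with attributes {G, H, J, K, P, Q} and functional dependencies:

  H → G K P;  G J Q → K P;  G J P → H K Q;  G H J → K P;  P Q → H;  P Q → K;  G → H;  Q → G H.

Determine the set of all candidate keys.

Attribute J never appears on the right-hand side of any dependency, so J must belong to every candidate key.
{J}⁺ = {J}, which is not all of the schema, so we must add further attributes.
{G, J}⁺: G→H adds H; H→GKP adds K, P; GJP→HKQ adds Q → {G, H, J, K, P, Q}. Minimal: {J}⁺ = {J}; {G}⁺ = {G, H, K, P} — none reach the full schema.
{H, J}⁺: H→GKP adds G, K, P; GJP→HKQ adds Q → {G, H, J, K, P, Q}. Minimal: {J}⁺ = {J}; {H}⁺ = {G, H, K, P} — none reach the full schema.
{J, Q}⁺: Q→GH adds G, H; H→GKP adds K, P → {G, H, J, K, P, Q}. Minimal: {Q}⁺ = {G, H, K, P, Q}; {J}⁺ = {J} — none reach the full schema.

{G, J}; {H, J}; {J, Q}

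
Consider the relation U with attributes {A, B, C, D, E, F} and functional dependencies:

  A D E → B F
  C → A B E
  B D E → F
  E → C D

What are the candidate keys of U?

{C}⁺: C→ABE adds A, B, E; E→CD adds D; ADE→BF adds F → {A, B, C, D, E, F}.
{E}⁺: E→CD adds C, D; C→ABE adds A, B; BDE→F adds F → {A, B, C, D, E, F}.

{C}, {E}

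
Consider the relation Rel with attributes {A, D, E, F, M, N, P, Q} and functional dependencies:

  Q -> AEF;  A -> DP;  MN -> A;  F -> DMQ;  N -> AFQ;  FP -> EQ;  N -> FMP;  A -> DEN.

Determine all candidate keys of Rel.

{A}; {F}; {N}; {Q}

{A}⁺: A→DP adds D, P; A→DEN adds E, N; N→AFQ adds F, Q; N→FMP adds M → {A, D, E, F, M, N, P, Q}.
{F}⁺: F→DMQ adds D, M, Q; Q→AEF adds A, E; A→DP adds P; A→DEN adds N → {A, D, E, F, M, N, P, Q}.
{N}⁺: N→AFQ adds A, F, Q; N→FMP adds M, P; A→DEN adds D, E → {A, D, E, F, M, N, P, Q}.
{Q}⁺: Q→AEF adds A, E, F; A→DP adds D, P; F→DMQ adds M; A→DEN adds N → {A, D, E, F, M, N, P, Q}.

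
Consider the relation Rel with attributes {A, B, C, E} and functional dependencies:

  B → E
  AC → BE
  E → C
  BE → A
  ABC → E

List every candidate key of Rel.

B, AC, AE

{B}⁺: B→E adds E; E→C adds C; BE→A adds A → {A, B, C, E}.
{A, C}⁺: AC→BE adds B, E → {A, B, C, E}. Minimal: {C}⁺ = {C}; {A}⁺ = {A} — none reach the full schema.
{A, E}⁺: E→C adds C; AC→BE adds B → {A, B, C, E}. Minimal: {E}⁺ = {C, E}; {A}⁺ = {A} — none reach the full schema.
Any other superkey contains one of these as a subset, so there are no further candidate keys.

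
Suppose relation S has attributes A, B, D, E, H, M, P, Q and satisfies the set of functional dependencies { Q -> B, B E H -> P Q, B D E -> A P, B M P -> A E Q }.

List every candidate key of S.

Attributes D, H, M never appear on any right-hand side, so every candidate key must contain {D, H, M}.
{D, H, M}⁺ = {D, H, M}, which is not all of the schema, so we must add further attributes.
{B, D, E, H, M}⁺: BEH→PQ adds P, Q; BDE→AP adds A → {A, B, D, E, H, M, P, Q}.
{B, D, H, M, P}⁺: BMP→AEQ adds A, E, Q → {A, B, D, E, H, M, P, Q}.
{D, E, H, M, Q}⁺: Q→B adds B; BEH→PQ adds P; BDE→AP adds A → {A, B, D, E, H, M, P, Q}.
{D, H, M, P, Q}⁺: Q→B adds B; BMP→AEQ adds A, E → {A, B, D, E, H, M, P, Q}.
Any other superkey contains one of these as a subset, so there are no further candidate keys.

(B, D, E, H, M), (B, D, H, M, P), (D, E, H, M, Q), (D, H, M, P, Q)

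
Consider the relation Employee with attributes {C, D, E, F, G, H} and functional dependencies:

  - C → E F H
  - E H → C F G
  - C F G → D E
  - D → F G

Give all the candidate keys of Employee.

(C), (E, H)

{C}⁺: C→EFH adds E, F, H; EH→CFG adds G; CFG→DE adds D → {C, D, E, F, G, H}.
{E, H}⁺: EH→CFG adds C, F, G; CFG→DE adds D → {C, D, E, F, G, H}.
Any other superkey contains one of these as a subset, so there are no further candidate keys.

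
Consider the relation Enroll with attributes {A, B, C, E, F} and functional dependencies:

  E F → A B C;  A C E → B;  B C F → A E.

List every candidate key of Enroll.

Attribute F never appears on the right-hand side of any dependency, so F must belong to every candidate key.
{F}⁺ = {F}, which is not all of the schema, so we must add further attributes.
{E, F}⁺: EF→ABC adds A, B, C → {A, B, C, E, F}. Minimal: {F}⁺ = {F}; {E}⁺ = {E} — none reach the full schema.
{B, C, F}⁺: BCF→AE adds A, E → {A, B, C, E, F}. Minimal: {C, F}⁺ = {C, F}; {B, F}⁺ = {B, F}; {B, C}⁺ = {B, C} — none reach the full schema.
Any other superkey contains one of these as a subset, so there are no further candidate keys.

{E, F}, {B, C, F}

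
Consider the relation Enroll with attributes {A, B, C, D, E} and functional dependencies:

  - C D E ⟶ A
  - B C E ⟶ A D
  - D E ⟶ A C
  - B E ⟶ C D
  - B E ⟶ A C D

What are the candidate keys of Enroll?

{B, E}

Attributes B, E never appear on any right-hand side, so every candidate key must contain {B, E}.
{B, E}⁺ = {A, B, C, D, E}, which is all of the schema, so {B, E} is the only candidate key.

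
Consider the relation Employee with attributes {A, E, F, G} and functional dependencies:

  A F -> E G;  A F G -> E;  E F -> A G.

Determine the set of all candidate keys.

Attribute F never appears on the right-hand side of any dependency, so F must belong to every candidate key.
{F}⁺ = {F}, which is not all of the schema, so we must add further attributes.
{A, F}⁺: AF→EG adds E, G → {A, E, F, G}. Minimal: {F}⁺ = {F}; {A}⁺ = {A} — none reach the full schema.
{E, F}⁺: EF→AG adds A, G → {A, E, F, G}. Minimal: {F}⁺ = {F}; {E}⁺ = {E} — none reach the full schema.

(A, F), (E, F)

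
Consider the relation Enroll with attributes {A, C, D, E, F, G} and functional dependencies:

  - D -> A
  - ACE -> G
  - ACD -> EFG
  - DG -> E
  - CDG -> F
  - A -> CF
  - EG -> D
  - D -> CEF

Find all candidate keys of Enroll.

{D}⁺: D→A adds A; A→CF adds C, F; D→CEF adds E; ACE→G adds G → {A, C, D, E, F, G}.
{A, E}⁺: A→CF adds C, F; ACE→G adds G; EG→D adds D → {A, C, D, E, F, G}. Minimal: {E}⁺ = {E}; {A}⁺ = {A, C, F} — none reach the full schema.
{E, G}⁺: EG→D adds D; D→CEF adds C, F; D→A adds A → {A, C, D, E, F, G}. Minimal: {G}⁺ = {G}; {E}⁺ = {E} — none reach the full schema.

{D}; {A, E}; {E, G}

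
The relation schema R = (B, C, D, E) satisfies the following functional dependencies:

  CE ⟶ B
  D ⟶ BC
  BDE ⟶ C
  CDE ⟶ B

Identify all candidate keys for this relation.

(D, E)

Attributes D, E never appear on any right-hand side, so every candidate key must contain {D, E}.
{D, E}⁺ = {B, C, D, E}, which is all of the schema, so {D, E} is the only candidate key.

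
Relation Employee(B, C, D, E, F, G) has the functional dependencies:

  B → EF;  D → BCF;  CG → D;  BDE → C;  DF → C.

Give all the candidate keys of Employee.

CG; DG

{C, G}⁺: CG→D adds D; D→BCF adds B, F; B→EF adds E → {B, C, D, E, F, G}. Minimal: {G}⁺ = {G}; {C}⁺ = {C} — none reach the full schema.
{D, G}⁺: D→BCF adds B, C, F; B→EF adds E → {B, C, D, E, F, G}. Minimal: {G}⁺ = {G}; {D}⁺ = {B, C, D, E, F} — none reach the full schema.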